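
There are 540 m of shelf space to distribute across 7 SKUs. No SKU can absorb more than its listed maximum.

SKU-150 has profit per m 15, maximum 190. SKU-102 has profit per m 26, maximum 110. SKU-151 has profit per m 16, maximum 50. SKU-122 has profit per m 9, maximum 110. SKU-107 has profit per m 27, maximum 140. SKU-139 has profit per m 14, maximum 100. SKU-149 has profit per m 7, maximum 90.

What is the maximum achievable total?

Highest profit per m first: SKU-107 27 > SKU-102 26 > SKU-151 16 > SKU-150 15 > SKU-139 14 > SKU-122 9 > SKU-149 7.
Give SKU-107 140 to hit its cap of 140 → 400 left.
SKU-102 takes 110 to reach its cap of 110 → 290 left.
Give SKU-151 50 to hit its cap of 50 → 240 left.
Give SKU-150 190 to hit its cap of 190 → 50 left.
Only 50 left; SKU-139 takes them to reach 50.
Total = 15×190 + 26×110 + 16×50 + 27×140 + 14×50 = 10990.

10990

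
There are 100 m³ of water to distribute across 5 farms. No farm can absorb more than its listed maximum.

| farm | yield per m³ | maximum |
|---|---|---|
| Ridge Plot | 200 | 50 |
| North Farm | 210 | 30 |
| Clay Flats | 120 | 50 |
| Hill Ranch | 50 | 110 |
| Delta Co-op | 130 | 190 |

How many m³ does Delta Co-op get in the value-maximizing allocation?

20

Order the farms by yield per m³: North Farm 210 > Ridge Plot 200 > Delta Co-op 130 > Clay Flats 120 > Hill Ranch 50.
North Farm takes 30 to reach its cap of 30 ; 70 left.
Ridge Plot takes 50 to reach its cap of 50 ; 20 left.
Only 20 left; Delta Co-op takes them to reach 20.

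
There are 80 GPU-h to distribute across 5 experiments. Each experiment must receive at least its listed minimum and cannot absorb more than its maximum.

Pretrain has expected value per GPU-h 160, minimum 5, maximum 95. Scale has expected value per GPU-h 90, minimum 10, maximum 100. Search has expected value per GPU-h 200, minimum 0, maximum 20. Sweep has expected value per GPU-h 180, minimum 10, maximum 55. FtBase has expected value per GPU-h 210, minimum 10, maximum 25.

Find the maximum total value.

Meeting every minimum uses 5+10+0+10+10 = 35 GPU-h, leaving 45.
Highest expected value per GPU-h first: FtBase 210 > Search 200 > Sweep 180 > Pretrain 160 > Scale 90.
Give FtBase 15 more to hit its cap of 25 → 30 left.
Give Search 20 more to hit its cap of 20 → 10 left.
Only 10 left; Sweep takes them to reach 20.
Total = 160×5 + 90×10 + 200×20 + 180×20 + 210×25 = 14550.

14550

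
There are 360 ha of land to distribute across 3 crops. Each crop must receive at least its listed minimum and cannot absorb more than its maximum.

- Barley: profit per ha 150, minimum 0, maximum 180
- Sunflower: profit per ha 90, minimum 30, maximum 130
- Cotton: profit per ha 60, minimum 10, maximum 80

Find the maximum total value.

Meeting every minimum uses 0+30+10 = 40 ha, leaving 320.
Order the crops by profit per ha: Barley 150 > Sunflower 90 > Cotton 60.
Barley: +180 to 180 (cap) ; 140 left.
Sunflower takes 100 more to reach its cap of 130 ; 40 left.
Cotton: +40 (room for 70) → 50. Pool exhausted.
Total = 150×180 + 90×130 + 60×50 = 41700.

41700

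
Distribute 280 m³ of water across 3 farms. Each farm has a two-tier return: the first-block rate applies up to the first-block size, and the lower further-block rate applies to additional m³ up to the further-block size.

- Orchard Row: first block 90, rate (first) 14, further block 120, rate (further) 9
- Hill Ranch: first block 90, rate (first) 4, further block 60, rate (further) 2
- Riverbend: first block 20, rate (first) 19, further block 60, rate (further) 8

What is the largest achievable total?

Rank every tier by rate: Riverbend/tier1 19 > Orchard Row/tier1 14 > Orchard Row/tier2 9 > Riverbend/tier2 8 > Hill Ranch/tier1 4 > Hill Ranch/tier2 2.
Riverbend tier1 at 19: fill all 20 ; 260 left.
Orchard Row/tier1 (14): +90 ; 170 left.
Orchard Row tier2 at 9: fill all 120 ; 50 left.
Riverbend tier2 at 8: only 50 left, fill 50.
Total = 19×20 + 14×90 + 9×120 + 8×50 = 3120.

3120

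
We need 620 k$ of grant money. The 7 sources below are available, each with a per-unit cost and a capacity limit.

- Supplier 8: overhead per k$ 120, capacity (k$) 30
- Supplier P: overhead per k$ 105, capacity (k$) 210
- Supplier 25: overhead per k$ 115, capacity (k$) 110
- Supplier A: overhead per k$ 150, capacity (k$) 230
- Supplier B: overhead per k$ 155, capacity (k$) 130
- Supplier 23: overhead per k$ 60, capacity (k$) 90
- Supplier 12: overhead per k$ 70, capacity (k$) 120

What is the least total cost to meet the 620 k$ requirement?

Use sources in increasing cost order.
Supplier 23 (60): use full 90 → 530 k$ to go.
Supplier 12 (70): use full 120 → 410 k$ to go.
Supplier P (105): use full 210 → 200 k$ to go.
Supplier 25 at 115: take all 110 k$ → 90 still needed.
Supplier 8 at 120: take all 30 k$ → 60 still needed.
Take 60 from Supplier A at 150 to finish.
Supplier B: unused.
Cost = 90×60 + 120×70 + 210×105 + 110×115 + 30×120 + 60×150 = 61100.

61100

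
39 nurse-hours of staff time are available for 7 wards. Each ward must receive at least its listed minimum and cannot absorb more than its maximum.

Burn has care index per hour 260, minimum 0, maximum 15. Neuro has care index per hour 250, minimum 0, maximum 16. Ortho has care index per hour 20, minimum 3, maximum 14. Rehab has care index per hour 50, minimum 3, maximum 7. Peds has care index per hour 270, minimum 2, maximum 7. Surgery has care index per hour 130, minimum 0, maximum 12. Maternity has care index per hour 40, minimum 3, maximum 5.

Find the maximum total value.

Meeting every minimum uses 0+0+3+3+2+0+3 = 11 nurse-hours, leaving 28.
Highest care index per hour first: Peds 270 > Burn 260 > Neuro 250 > Surgery 130 > Rehab 50 > Maternity 40 > Ortho 20.
Peds: +5 to 7 (cap) — 23 left.
Give Burn 15 more to hit its cap of 15 — 8 left.
Only 8 left; Neuro takes them to reach 8.
Total = 260×15 + 250×8 + 20×3 + 50×3 + 270×7 + 40×3 = 8120.

8120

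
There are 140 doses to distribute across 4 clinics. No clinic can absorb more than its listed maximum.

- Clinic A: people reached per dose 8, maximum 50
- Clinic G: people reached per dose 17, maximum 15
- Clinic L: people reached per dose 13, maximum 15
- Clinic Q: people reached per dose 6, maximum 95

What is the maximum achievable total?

Highest people reached per dose first: Clinic G 17 > Clinic L 13 > Clinic A 8 > Clinic Q 6.
Clinic G: +15 to 15 (cap) → 125 left.
Give Clinic L 15 to hit its cap of 15 → 110 left.
Give Clinic A 50 to hit its cap of 50 → 60 left.
Only 60 left; Clinic Q takes them to reach 60.
Total = 8×50 + 17×15 + 13×15 + 6×60 = 1210.

1210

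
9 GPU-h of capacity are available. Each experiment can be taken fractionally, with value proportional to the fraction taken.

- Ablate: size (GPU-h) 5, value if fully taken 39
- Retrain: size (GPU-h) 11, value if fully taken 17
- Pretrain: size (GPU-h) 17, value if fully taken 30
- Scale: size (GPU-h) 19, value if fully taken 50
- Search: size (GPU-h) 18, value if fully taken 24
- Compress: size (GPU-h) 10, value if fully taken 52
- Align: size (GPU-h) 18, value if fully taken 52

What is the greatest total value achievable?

Sort by value density: Ablate 39/5≈7.8, Compress 52/10≈5.2, Align 52/18≈2.89, Scale 50/19≈2.63, Pretrain 30/17≈1.76, Retrain 17/11≈1.55, Search 24/18≈1.33.
All 5 GPU-h of Ablate fit (value 39) → 4 remain.
Only 4 GPU-h remain; take 4/10 of Compress for value 52×4/10 = 20.8.
Total value = 59.8.

59.8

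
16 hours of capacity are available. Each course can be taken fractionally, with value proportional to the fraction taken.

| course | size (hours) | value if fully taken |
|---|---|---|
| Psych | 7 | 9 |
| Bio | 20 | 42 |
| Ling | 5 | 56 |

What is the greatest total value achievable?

79.1

Best value per unit of size first: Ling 56/5≈11.2, Bio 42/20≈2.1, Psych 9/7≈1.29.
Take all of Ling (5 hours, value 56) → 11 hours left.
Fill the last 11 hours with part of Bio: 11/20 of it earns 23.1.
Total value = 79.1.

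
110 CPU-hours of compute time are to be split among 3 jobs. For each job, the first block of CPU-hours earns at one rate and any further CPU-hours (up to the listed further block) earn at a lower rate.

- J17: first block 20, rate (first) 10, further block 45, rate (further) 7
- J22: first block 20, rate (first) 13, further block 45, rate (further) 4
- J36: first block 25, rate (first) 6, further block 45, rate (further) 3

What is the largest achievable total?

925

Treat each block as its own option and order by rate: J22/first 13 > J17/first 10 > J17/second 7 > J36/first 6 > J22/second 4 > J36/second 3.
Fill J22 first block (20 at 13) ; 90 left.
Fill J17 first block (20 at 10) ; 70 left.
J17 second at 7: fill all 45 ; 25 left.
Fill J36 first block (25 at 6) ; 0 left.
Total = 13×20 + 10×20 + 7×45 + 6×25 = 925.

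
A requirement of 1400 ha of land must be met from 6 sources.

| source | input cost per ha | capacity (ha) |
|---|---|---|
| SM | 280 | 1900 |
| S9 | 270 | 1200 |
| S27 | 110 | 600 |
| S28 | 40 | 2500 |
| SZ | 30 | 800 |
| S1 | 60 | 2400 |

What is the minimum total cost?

48000

Cheapest first:
SZ at 30: take all 800 ha ; 600 still needed.
S28 at 40: take 600 of its 2500 ; requirement met.
S1, S27, S9, SM: unused.
Cost = 800×30 + 600×40 = 48000.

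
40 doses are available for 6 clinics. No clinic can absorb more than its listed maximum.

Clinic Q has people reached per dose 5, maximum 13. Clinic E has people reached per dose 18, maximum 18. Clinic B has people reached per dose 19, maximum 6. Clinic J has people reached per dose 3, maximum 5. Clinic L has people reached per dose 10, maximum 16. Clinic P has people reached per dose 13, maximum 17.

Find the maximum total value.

646

Highest people reached per dose first: Clinic B 19 > Clinic E 18 > Clinic P 13 > Clinic L 10 > Clinic Q 5 > Clinic J 3.
Clinic B takes 6 to reach its cap of 6 — 34 left.
Give Clinic E 18 to hit its cap of 18 — 16 left.
Clinic P has room for 17 but only 16 remain, so it gets 16.
Total = 18×18 + 19×6 + 13×16 = 646.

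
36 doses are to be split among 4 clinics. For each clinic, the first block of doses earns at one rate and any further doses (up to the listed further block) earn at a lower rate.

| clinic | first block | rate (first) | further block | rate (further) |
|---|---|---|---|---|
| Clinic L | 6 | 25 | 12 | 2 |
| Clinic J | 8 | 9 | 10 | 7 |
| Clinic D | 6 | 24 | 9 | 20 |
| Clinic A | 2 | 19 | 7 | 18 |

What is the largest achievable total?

692

Order all 8 blocks by rate: Clinic L/tier1 25 > Clinic D/tier1 24 > Clinic D/tier2 20 > Clinic A/tier1 19 > Clinic A/tier2 18 > Clinic J/tier1 9 > Clinic J/tier2 7 > Clinic L/tier2 2.
Fill Clinic L tier1 block (6 at 25) — 30 left.
Clinic D/tier1 (24): +6 — 24 left.
Clinic D tier2 at 20: fill all 9 — 15 left.
Clinic A tier1 at 19: fill all 2 — 13 left.
Clinic A tier2 at 18: fill all 7 — 6 left.
Clinic J tier1 at 9: only 6 left, fill 6.
Total = 25×6 + 24×6 + 20×9 + 19×2 + 18×7 + 9×6 = 692.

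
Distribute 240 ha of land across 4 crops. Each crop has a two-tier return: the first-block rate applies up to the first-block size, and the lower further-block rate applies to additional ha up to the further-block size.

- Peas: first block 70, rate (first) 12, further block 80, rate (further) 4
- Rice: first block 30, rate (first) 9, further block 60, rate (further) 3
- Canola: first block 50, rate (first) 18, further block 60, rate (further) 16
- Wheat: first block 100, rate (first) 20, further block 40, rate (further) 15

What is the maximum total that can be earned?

4310

Rank every tier by rate: Wheat/T1 20 > Canola/T1 18 > Canola/T2 16 > Wheat/T2 15 > Peas/T1 12 > Rice/T1 9 > Peas/T2 4 > Rice/T2 3.
Wheat T1 at 20: fill all 100 ; 140 left.
Canola/T1 (18): +50 ; 90 left.
Canola/T2 (16): +60 ; 30 left.
Wheat/T2: +30 of 40 at 15; pool empty.
Total = 20×100 + 18×50 + 16×60 + 15×30 = 4310.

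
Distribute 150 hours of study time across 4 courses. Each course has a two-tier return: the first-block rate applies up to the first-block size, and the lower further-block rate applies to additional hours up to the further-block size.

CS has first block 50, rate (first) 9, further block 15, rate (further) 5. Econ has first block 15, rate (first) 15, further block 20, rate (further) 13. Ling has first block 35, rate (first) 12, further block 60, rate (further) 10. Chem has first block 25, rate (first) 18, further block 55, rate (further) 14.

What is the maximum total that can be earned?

Rank every tier by rate: Chem/tier1 18 > Econ/tier1 15 > Chem/tier2 14 > Econ/tier2 13 > Ling/tier1 12 > Ling/tier2 10 > CS/tier1 9 > CS/tier2 5.
Chem tier1 at 18: fill all 25 → 125 left.
Econ tier1 at 15: fill all 15 → 110 left.
Chem/tier2 (14): +55 → 55 left.
Fill Econ tier2 block (20 at 13) → 35 left.
Ling tier1 at 12: fill all 35 → 0 left.
Total = 18×25 + 15×15 + 14×55 + 13×20 + 12×35 = 2125.

2125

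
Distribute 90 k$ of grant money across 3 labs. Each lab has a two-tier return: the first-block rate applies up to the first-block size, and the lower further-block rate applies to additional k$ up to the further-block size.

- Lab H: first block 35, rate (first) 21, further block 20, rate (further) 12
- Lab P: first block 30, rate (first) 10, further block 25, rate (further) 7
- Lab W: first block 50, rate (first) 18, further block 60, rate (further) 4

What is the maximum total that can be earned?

Treat each block as its own option and order by rate: Lab H/tier1 21 > Lab W/tier1 18 > Lab H/tier2 12 > Lab P/tier1 10 > Lab P/tier2 7 > Lab W/tier2 4.
Lab H/tier1 (21): +35 → 55 left.
Fill Lab W tier1 block (50 at 18) → 5 left.
5 remain; put them into Lab H tier2 at 12.
Total = 21×35 + 18×50 + 12×5 = 1695.

1695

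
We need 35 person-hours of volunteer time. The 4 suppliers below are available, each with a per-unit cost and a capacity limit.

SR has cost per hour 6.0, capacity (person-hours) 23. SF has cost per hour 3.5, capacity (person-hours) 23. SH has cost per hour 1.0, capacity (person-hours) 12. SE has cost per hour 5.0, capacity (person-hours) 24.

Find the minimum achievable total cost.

Use suppliers in increasing cost order.
SH (1.0): use full 12 — 23 person-hours to go.
SF at 3.5: take all 23 person-hours — 0 still needed.
SE, SR: unused.
Cost = 12×1.0 + 23×3.5 = 92.5.

92.5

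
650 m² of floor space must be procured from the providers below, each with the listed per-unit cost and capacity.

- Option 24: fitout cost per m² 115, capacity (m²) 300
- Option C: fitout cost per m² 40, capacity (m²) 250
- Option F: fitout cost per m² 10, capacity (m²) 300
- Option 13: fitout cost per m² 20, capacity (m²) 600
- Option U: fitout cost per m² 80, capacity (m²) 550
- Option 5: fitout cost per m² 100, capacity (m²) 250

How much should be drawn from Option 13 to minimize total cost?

350

Fill from the cheapest provider first.
Option F at 10: take all 300 m² — 350 still needed.
Option 13 at 20: take 350 of its 600 — requirement met.
Option C, Option U, Option 5, Option 24: unused.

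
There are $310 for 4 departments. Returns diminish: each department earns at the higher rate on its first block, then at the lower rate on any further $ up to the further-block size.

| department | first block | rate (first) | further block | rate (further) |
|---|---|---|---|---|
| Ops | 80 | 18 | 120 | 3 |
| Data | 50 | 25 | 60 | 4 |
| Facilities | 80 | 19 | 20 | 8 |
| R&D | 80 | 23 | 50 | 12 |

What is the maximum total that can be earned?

Rank every tier by rate: Data/tier1 25 > R&D/tier1 23 > Facilities/tier1 19 > Ops/tier1 18 > R&D/tier2 12 > Facilities/tier2 8 > Data/tier2 4 > Ops/tier2 3.
Fill Data tier1 block (50 at 25) — 260 left.
R&D/tier1 (23): +80 — 180 left.
Facilities/tier1 (19): +80 — 100 left.
Fill Ops tier1 block (80 at 18) — 20 left.
20 remain; put them into R&D tier2 at 12.
Total = 25×50 + 23×80 + 19×80 + 18×80 + 12×20 = 6290.

6290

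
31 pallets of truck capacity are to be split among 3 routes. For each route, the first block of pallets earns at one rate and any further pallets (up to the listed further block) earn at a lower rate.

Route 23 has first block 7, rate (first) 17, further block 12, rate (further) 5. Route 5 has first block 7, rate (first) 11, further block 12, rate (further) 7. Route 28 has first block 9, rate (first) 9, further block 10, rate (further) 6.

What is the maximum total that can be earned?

Order all 6 blocks by rate: Route 23/T1 17 > Route 5/T1 11 > Route 28/T1 9 > Route 5/T2 7 > Route 28/T2 6 > Route 23/T2 5.
Fill Route 23 T1 block (7 at 17) ; 24 left.
Fill Route 5 T1 block (7 at 11) ; 17 left.
Fill Route 28 T1 block (9 at 9) ; 8 left.
Route 5/T2: +8 of 12 at 7; pool empty.
Total = 17×7 + 11×7 + 9×9 + 7×8 = 333.

333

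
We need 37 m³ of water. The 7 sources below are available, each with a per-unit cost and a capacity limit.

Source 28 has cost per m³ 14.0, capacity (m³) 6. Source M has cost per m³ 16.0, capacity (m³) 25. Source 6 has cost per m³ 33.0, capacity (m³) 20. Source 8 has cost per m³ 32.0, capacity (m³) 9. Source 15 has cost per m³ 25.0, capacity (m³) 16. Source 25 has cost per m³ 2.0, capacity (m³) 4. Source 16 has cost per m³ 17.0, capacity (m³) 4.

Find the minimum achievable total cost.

Cheapest first:
Take 4 from Source 25 at 2.0 → need 33 more.
Source 28 (14.0): use full 6 → 27 m³ to go.
Source M (16.0): use full 25 → 2 m³ to go.
Take 2 from Source 16 at 17.0 to finish.
Source 15, Source 8, Source 6: unused.
Cost = 4×2.0 + 6×14.0 + 25×16.0 + 2×17.0 = 526.

526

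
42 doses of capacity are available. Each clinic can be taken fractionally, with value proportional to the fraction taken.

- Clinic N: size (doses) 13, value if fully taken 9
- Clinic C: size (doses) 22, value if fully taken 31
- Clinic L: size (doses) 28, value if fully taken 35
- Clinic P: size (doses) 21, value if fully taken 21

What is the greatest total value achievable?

Sort by value density: Clinic C 31/22≈1.41, Clinic L 35/28≈1.25, Clinic P 21/21≈1, Clinic N 9/13≈0.692.
Take all of Clinic C (22 doses, value 31) ; 20 doses left.
Only 20 doses remain; take 20/28 of Clinic L for value 35×20/28 = 25.
Total value = 56.

56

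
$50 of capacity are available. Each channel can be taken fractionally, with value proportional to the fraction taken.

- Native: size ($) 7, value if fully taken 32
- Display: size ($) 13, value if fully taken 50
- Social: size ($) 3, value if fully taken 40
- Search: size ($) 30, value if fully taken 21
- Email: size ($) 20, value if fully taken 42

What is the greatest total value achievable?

Best value per unit of size first: Social 40/3≈13.3, Native 32/7≈4.57, Display 50/13≈3.85, Email 42/20≈2.1, Search 21/30≈0.7.
Take all of Social (3 $, value 40) → 47 $ left.
All 7 $ of Native fit (value 32) → 40 remain.
Display: take in full, 13 $ for value 50 → 27 left.
Email: take in full, 20 $ for value 42 → 7 left.
7 $ left: a 7/30 share of Search gives 21×7/30 = 4.9.
Total value = 168.9.

168.9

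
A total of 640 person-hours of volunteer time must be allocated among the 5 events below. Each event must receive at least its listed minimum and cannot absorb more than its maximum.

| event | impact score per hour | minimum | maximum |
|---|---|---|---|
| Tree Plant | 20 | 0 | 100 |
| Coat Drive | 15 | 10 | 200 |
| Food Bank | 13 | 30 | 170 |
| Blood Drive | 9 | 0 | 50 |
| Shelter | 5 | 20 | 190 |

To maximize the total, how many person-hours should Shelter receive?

Meeting every minimum uses 0+10+30+0+20 = 60 person-hours, leaving 580.
Order the events by impact score per hour: Tree Plant 20 > Coat Drive 15 > Food Bank 13 > Blood Drive 9 > Shelter 5.
Give Tree Plant 100 more to hit its cap of 100 — 480 left.
Coat Drive takes 190 more to reach its cap of 200 — 290 left.
Give Food Bank 140 more to hit its cap of 170 — 150 left.
Give Blood Drive 50 more to hit its cap of 50 — 100 left.
Shelter has room for 170 more but only 100 remain, so it gets 120.

120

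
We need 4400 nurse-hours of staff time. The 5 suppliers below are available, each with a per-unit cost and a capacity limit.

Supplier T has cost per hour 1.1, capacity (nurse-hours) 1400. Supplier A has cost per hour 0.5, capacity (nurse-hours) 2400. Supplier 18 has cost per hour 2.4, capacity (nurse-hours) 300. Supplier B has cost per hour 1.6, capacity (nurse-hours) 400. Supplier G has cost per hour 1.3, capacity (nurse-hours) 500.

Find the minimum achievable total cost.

Use suppliers in increasing cost order.
Supplier A (0.5): use full 2400 ; 2000 nurse-hours to go.
Supplier T (1.1): use full 1400 ; 600 nurse-hours to go.
Supplier G (1.3): use full 500 ; 100 nurse-hours to go.
Supplier B (1.6): take the remaining 100 ; done.
Supplier 18: unused.
Cost = 2400×0.5 + 1400×1.1 + 500×1.3 + 100×1.6 = 3550.

3550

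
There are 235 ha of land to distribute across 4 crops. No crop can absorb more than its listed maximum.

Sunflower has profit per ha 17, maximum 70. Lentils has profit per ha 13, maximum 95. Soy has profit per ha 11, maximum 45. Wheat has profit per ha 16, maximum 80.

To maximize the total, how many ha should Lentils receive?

85

Highest profit per ha first: Sunflower 17 > Wheat 16 > Lentils 13 > Soy 11.
Sunflower takes 70 to reach its cap of 70 — 165 left.
Wheat takes 80 to reach its cap of 80 — 85 left.
Lentils has room for 95 but only 85 remain, so it gets 85.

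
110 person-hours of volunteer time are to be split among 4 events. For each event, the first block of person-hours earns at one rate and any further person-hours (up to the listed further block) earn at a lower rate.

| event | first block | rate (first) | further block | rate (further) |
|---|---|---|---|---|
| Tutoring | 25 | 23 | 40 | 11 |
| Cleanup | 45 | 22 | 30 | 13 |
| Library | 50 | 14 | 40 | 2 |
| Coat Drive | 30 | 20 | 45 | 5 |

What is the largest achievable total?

Rank every tier by rate: Tutoring/tier1 23 > Cleanup/tier1 22 > Coat Drive/tier1 20 > Library/tier1 14 > Cleanup/tier2 13 > Tutoring/tier2 11 > Coat Drive/tier2 5 > Library/tier2 2.
Tutoring tier1 at 23: fill all 25 — 85 left.
Cleanup/tier1 (22): +45 — 40 left.
Fill Coat Drive tier1 block (30 at 20) — 10 left.
10 remain; put them into Library tier1 at 14.
Total = 23×25 + 22×45 + 20×30 + 14×10 = 2305.

2305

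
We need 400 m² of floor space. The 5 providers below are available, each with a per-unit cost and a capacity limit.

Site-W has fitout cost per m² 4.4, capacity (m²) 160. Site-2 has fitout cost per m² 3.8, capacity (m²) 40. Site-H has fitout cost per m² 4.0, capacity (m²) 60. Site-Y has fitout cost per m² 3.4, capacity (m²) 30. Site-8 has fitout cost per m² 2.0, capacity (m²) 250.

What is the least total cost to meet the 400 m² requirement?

Fill from the cheapest provider first.
Take 250 from Site-8 at 2.0 → need 150 more.
Take 30 from Site-Y at 3.4 → need 120 more.
Take 40 from Site-2 at 3.8 → need 80 more.
Take 60 from Site-H at 4.0 → need 20 more.
Site-W (4.4): take the remaining 20 → done.
Cost = 250×2.0 + 30×3.4 + 40×3.8 + 60×4.0 + 20×4.4 = 1082.

1082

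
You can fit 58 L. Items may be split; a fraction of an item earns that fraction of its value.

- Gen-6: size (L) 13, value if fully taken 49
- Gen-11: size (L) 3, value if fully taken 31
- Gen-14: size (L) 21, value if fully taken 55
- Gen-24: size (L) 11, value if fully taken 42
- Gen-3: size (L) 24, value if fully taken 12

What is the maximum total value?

Rank by value-to-size ratio: Gen-11 31/3≈10.3, Gen-24 42/11≈3.82, Gen-6 49/13≈3.77, Gen-14 55/21≈2.62, Gen-3 12/24≈0.5.
Gen-11: take in full, 3 L for value 31 → 55 left.
Take all of Gen-24 (11 L, value 42) → 44 L left.
Take all of Gen-6 (13 L, value 49) → 31 L left.
Take all of Gen-14 (21 L, value 55) → 10 L left.
Fill the last 10 L with part of Gen-3: 10/24 of it earns 5.
Total value = 182.

182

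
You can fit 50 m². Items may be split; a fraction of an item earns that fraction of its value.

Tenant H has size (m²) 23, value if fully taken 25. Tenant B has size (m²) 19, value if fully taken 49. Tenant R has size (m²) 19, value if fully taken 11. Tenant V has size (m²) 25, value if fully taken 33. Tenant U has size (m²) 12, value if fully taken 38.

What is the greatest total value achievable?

112.08

Best value per unit of size first: Tenant U 38/12≈3.17, Tenant B 49/19≈2.58, Tenant V 33/25≈1.32, Tenant H 25/23≈1.09, Tenant R 11/19≈0.579.
Tenant U: take in full, 12 m² for value 38 ; 38 left.
Take all of Tenant B (19 m², value 49) ; 19 m² left.
19 m² left: a 19/25 share of Tenant V gives 33×19/25 = 25.08.
Total value = 112.08.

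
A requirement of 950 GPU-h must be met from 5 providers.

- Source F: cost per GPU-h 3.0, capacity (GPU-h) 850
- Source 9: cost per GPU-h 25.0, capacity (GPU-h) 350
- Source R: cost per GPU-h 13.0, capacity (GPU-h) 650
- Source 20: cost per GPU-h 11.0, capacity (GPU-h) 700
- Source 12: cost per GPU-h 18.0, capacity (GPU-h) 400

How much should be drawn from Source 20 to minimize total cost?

100

Use providers in increasing cost order.
Source F at 3.0: take all 850 GPU-h → 100 still needed.
Source 20 at 11.0: take 100 of its 700 → requirement met.
Source R, Source 12, Source 9: unused.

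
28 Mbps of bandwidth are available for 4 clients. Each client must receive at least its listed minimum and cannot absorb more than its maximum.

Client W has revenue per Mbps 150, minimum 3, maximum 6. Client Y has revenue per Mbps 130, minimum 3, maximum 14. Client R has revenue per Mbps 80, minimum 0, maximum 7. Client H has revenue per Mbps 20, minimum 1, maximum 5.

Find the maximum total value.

3300

Meeting every minimum uses 3+3+0+1 = 7 Mbps, leaving 21.
Rank by revenue per Mbps: Client W 150 > Client Y 130 > Client R 80 > Client H 20.
Client W: +3 to 6 (cap) → 18 left.
Client Y takes 11 more to reach its cap of 14 → 7 left.
Client R: +7 to 7 (cap) → 0 left.
Total = 150×6 + 130×14 + 80×7 + 20×1 = 3300.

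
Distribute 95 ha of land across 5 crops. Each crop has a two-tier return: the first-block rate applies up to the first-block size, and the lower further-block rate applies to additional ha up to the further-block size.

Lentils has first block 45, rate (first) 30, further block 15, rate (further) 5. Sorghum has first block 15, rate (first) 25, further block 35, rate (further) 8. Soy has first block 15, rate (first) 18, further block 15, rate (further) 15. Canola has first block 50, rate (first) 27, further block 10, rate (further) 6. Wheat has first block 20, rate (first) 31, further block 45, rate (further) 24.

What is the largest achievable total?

Order all 10 blocks by rate: Wheat/tier1 31 > Lentils/tier1 30 > Canola/tier1 27 > Sorghum/tier1 25 > Wheat/tier2 24 > Soy/tier1 18 > Soy/tier2 15 > Sorghum/tier2 8 > Canola/tier2 6 > Lentils/tier2 5.
Wheat tier1 at 31: fill all 20 → 75 left.
Lentils tier1 at 30: fill all 45 → 30 left.
Canola tier1 at 27: only 30 left, fill 30.
Total = 31×20 + 30×45 + 27×30 = 2780.

2780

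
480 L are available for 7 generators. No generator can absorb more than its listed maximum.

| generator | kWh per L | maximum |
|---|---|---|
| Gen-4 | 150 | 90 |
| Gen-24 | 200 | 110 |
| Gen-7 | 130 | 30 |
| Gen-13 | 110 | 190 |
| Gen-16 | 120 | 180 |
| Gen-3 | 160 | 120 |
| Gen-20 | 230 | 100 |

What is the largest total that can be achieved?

85200

Order the generators by kWh per L: Gen-20 230 > Gen-24 200 > Gen-3 160 > Gen-4 150 > Gen-7 130 > Gen-16 120 > Gen-13 110.
Give Gen-20 100 to hit its cap of 100 ; 380 left.
Gen-24 takes 110 to reach its cap of 110 ; 270 left.
Gen-3 takes 120 to reach its cap of 120 ; 150 left.
Gen-4 takes 90 to reach its cap of 90 ; 60 left.
Gen-7: +30 to 30 (cap) ; 30 left.
Only 30 left; Gen-16 takes them to reach 30.
Total = 150×90 + 200×110 + 130×30 + 120×30 + 160×120 + 230×100 = 85200.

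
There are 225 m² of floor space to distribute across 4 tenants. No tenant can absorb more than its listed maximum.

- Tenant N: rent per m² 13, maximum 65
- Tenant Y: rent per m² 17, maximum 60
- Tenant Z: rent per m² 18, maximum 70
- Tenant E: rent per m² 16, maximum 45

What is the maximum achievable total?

3650

Order the tenants by rent per m²: Tenant Z 18 > Tenant Y 17 > Tenant E 16 > Tenant N 13.
Tenant Z takes 70 to reach its cap of 70 → 155 left.
Tenant Y takes 60 to reach its cap of 60 → 95 left.
Tenant E takes 45 to reach its cap of 45 → 50 left.
Tenant N: +50 (room for 65) → 50. Pool exhausted.
Total = 13×50 + 17×60 + 18×70 + 16×45 = 3650.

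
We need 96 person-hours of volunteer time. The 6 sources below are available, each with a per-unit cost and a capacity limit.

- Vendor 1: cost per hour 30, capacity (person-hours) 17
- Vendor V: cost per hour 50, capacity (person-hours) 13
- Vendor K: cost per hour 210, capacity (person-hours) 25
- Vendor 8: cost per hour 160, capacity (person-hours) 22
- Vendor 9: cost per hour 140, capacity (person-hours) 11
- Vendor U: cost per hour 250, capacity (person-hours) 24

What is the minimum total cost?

13470

Cheapest first:
Vendor 1 (30): use full 17 — 79 person-hours to go.
Vendor V at 50: take all 13 person-hours — 66 still needed.
Vendor 9 at 140: take all 11 person-hours — 55 still needed.
Vendor 8 at 160: take all 22 person-hours — 33 still needed.
Take 25 from Vendor K at 210 — need 8 more.
Take 8 from Vendor U at 250 to finish.
Cost = 17×30 + 13×50 + 11×140 + 22×160 + 25×210 + 8×250 = 13470.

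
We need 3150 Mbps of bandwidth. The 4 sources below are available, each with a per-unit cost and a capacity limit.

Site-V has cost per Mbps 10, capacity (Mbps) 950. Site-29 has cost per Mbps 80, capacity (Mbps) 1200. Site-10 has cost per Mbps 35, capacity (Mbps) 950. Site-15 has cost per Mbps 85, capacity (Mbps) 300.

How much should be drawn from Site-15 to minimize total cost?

Fill from the cheapest source first.
Take 950 from Site-V at 10 ; need 2200 more.
Site-10 at 35: take all 950 Mbps ; 1250 still needed.
Site-29 at 80: take all 1200 Mbps ; 50 still needed.
Site-15 (85): take the remaining 50 ; done.

50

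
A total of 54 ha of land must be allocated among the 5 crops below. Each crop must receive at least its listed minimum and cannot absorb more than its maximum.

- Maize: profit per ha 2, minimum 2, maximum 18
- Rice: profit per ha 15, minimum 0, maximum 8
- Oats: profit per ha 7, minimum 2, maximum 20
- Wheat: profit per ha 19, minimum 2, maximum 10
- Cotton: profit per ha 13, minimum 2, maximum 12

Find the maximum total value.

614

Meeting every minimum uses 2+0+2+2+2 = 8 ha, leaving 46.
Order the crops by profit per ha: Wheat 19 > Rice 15 > Cotton 13 > Oats 7 > Maize 2.
Give Wheat 8 more to hit its cap of 10 → 38 left.
Give Rice 8 more to hit its cap of 8 → 30 left.
Cotton takes 10 more to reach its cap of 12 → 20 left.
Give Oats 18 more to hit its cap of 20 → 2 left.
Maize has room for 16 more but only 2 remain, so it gets 4.
Total = 2×4 + 15×8 + 7×20 + 19×10 + 13×12 = 614.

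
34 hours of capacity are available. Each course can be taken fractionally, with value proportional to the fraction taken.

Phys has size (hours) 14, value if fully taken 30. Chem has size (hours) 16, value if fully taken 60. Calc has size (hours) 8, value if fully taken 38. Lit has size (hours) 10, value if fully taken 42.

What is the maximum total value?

Best value per unit of size first: Calc 38/8≈4.75, Lit 42/10≈4.2, Chem 60/16≈3.75, Phys 30/14≈2.14.
Take all of Calc (8 hours, value 38) ; 26 hours left.
All 10 hours of Lit fit (value 42) ; 16 remain.
All 16 hours of Chem fit (value 60) ; 0 remain.
Total value = 140.

140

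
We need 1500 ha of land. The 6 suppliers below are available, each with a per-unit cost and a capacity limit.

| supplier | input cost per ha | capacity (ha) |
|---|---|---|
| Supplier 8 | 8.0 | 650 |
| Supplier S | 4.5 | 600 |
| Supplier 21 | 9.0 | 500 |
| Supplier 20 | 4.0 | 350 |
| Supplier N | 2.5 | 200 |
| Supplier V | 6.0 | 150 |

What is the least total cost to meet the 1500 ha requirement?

7100

Cheapest first:
Supplier N at 2.5: take all 200 ha ; 1300 still needed.
Supplier 20 (4.0): use full 350 ; 950 ha to go.
Supplier S at 4.5: take all 600 ha ; 350 still needed.
Supplier V at 6.0: take all 150 ha ; 200 still needed.
Take 200 from Supplier 8 at 8.0 to finish.
Supplier 21: unused.
Cost = 200×2.5 + 350×4.0 + 600×4.5 + 150×6.0 + 200×8.0 = 7100.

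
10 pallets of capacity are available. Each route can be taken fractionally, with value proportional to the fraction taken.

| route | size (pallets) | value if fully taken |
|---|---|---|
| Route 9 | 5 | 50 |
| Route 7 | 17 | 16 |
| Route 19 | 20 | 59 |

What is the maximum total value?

64.75

Sort by value density: Route 9 50/5≈10, Route 19 59/20≈2.95, Route 7 16/17≈0.941.
Route 9: take in full, 5 pallets for value 50 → 5 left.
Only 5 pallets remain; take 5/20 of Route 19 for value 59×5/20 = 14.75.
Total value = 64.75.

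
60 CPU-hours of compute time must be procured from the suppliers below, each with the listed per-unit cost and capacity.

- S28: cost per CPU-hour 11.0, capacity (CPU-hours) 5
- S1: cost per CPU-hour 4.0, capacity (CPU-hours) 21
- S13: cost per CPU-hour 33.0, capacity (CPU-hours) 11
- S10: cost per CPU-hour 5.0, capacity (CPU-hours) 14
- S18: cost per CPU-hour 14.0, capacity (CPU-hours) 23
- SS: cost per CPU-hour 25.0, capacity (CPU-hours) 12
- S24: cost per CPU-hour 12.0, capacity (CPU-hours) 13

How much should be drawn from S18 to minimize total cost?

7

Use suppliers in increasing cost order.
S1 at 4.0: take all 21 CPU-hours ; 39 still needed.
Take 14 from S10 at 5.0 ; need 25 more.
S28 at 11.0: take all 5 CPU-hours ; 20 still needed.
Take 13 from S24 at 12.0 ; need 7 more.
Take 7 from S18 at 14.0 to finish.
SS, S13: unused.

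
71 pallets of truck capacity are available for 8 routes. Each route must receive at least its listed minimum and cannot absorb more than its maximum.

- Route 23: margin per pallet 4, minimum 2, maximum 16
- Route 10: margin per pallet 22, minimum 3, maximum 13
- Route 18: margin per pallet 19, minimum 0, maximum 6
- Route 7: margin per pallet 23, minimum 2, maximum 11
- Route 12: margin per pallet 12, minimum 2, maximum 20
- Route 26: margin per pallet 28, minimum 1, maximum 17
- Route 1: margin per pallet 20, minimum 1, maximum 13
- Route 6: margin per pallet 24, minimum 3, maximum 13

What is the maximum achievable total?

1619

Meeting every minimum uses 2+3+0+2+2+1+1+3 = 14 pallets, leaving 57.
Order the routes by margin per pallet: Route 26 28 > Route 6 24 > Route 7 23 > Route 10 22 > Route 1 20 > Route 18 19 > Route 12 12 > Route 23 4.
Route 26 takes 16 more to reach its cap of 17 → 41 left.
Route 6: +10 to 13 (cap) → 31 left.
Route 7 takes 9 more to reach its cap of 11 → 22 left.
Give Route 10 10 more to hit its cap of 13 → 12 left.
Route 1: +12 to 13 (cap) → 0 left.
Total = 4×2 + 22×13 + 23×11 + 12×2 + 28×17 + 20×13 + 24×13 = 1619.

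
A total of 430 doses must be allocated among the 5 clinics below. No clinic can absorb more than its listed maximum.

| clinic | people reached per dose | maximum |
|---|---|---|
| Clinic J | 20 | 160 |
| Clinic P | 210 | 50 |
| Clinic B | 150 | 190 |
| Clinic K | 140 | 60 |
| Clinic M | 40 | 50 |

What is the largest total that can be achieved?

Rank by people reached per dose: Clinic P 210 > Clinic B 150 > Clinic K 140 > Clinic M 40 > Clinic J 20.
Clinic P takes 50 to reach its cap of 50 ; 380 left.
Clinic B: +190 to 190 (cap) ; 190 left.
Clinic K: +60 to 60 (cap) ; 130 left.
Clinic M takes 50 to reach its cap of 50 ; 80 left.
Clinic J has room for 160 but only 80 remain, so it gets 80.
Total = 20×80 + 210×50 + 150×190 + 140×60 + 40×50 = 51000.

51000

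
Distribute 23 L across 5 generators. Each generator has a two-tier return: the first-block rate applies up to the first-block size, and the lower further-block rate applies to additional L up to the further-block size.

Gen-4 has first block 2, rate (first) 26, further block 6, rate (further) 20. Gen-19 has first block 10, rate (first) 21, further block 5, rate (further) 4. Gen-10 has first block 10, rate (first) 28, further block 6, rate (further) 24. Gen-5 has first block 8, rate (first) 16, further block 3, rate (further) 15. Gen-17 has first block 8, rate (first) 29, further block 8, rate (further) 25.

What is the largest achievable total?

639

Rank every tier by rate: Gen-17/first 29 > Gen-10/first 28 > Gen-4/first 26 > Gen-17/second 25 > Gen-10/second 24 > Gen-19/first 21 > Gen-4/second 20 > Gen-5/first 16 > Gen-5/second 15 > Gen-19/second 4.
Gen-17/first (29): +8 — 15 left.
Gen-10/first (28): +10 — 5 left.
Gen-4/first (26): +2 — 3 left.
Gen-17 second at 25: only 3 left, fill 3.
Total = 29×8 + 28×10 + 26×2 + 25×3 = 639.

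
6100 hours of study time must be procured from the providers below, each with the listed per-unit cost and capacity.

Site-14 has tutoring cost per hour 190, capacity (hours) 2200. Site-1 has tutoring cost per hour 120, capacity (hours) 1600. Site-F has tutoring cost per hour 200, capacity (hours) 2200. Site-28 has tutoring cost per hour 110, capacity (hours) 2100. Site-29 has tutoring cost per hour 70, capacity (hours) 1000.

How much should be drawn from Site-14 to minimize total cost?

1400

Use providers in increasing cost order.
Site-29 (70): use full 1000 — 5100 hours to go.
Take 2100 from Site-28 at 110 — need 3000 more.
Take 1600 from Site-1 at 120 — need 1400 more.
Site-14 at 190: take 1400 of its 2200 — requirement met.
Site-F: unused.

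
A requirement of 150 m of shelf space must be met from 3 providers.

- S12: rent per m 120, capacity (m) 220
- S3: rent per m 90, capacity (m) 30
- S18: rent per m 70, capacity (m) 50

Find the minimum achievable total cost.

14600

Use providers in increasing cost order.
S18 at 70: take all 50 m → 100 still needed.
S3 at 90: take all 30 m → 70 still needed.
Take 70 from S12 at 120 to finish.
Cost = 50×70 + 30×90 + 70×120 = 14600.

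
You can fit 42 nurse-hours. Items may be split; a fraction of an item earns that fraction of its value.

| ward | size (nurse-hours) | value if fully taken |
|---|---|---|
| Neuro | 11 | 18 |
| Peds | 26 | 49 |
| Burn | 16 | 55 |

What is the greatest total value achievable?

104

Rank by value-to-size ratio: Burn 55/16≈3.44, Peds 49/26≈1.88, Neuro 18/11≈1.64.
Burn: take in full, 16 nurse-hours for value 55 ; 26 left.
Take all of Peds (26 nurse-hours, value 49) ; 0 nurse-hours left.
Total value = 104.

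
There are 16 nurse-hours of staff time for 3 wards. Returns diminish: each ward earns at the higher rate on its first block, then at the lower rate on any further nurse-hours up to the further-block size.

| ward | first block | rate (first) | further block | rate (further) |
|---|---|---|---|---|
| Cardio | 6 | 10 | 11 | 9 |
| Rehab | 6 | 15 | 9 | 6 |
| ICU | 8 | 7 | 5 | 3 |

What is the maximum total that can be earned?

186

Order all 6 blocks by rate: Rehab/first 15 > Cardio/first 10 > Cardio/second 9 > ICU/first 7 > Rehab/second 6 > ICU/second 3.
Rehab first at 15: fill all 6 → 10 left.
Fill Cardio first block (6 at 10) → 4 left.
Cardio second at 9: only 4 left, fill 4.
Total = 15×6 + 10×6 + 9×4 = 186.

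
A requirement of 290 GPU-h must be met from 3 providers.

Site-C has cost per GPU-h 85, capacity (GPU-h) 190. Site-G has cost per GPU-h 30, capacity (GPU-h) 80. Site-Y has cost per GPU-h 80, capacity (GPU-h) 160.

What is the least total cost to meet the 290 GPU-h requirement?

19450

Cheapest first:
Site-G (30): use full 80 → 210 GPU-h to go.
Site-Y (80): use full 160 → 50 GPU-h to go.
Site-C at 85: take 50 of its 190 → requirement met.
Cost = 80×30 + 160×80 + 50×85 = 19450.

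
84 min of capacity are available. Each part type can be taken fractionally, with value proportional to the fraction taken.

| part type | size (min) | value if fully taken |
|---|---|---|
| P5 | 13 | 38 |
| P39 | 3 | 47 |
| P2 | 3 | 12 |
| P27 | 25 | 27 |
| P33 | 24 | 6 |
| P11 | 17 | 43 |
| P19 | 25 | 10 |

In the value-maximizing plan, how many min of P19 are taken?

23

Best value per unit of size first: P39 47/3≈15.7, P2 12/3≈4, P5 38/13≈2.92, P11 43/17≈2.53, P27 27/25≈1.08, P19 10/25≈0.4, P33 6/24≈0.25.
P39: take in full, 3 min for value 47 → 81 left.
P2: take in full, 3 min for value 12 → 78 left.
All 13 min of P5 fit (value 38) → 65 remain.
Take all of P11 (17 min, value 43) → 48 min left.
P27: take in full, 25 min for value 27 → 23 left.
Only 23 min remain; take 23/25 of P19 for value 10×23/25 = 9.2.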